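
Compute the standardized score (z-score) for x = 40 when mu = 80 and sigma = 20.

-2

Step 1: Recall the z-score formula: z = (x - mu) / sigma
Step 2: Substitute values: z = (40 - 80) / 20
Step 3: z = -40 / 20 = -2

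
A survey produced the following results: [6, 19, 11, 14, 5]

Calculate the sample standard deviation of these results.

5.7879

Step 1: Compute the mean: 11
Step 2: Sum of squared deviations from the mean: 134
Step 3: Sample variance = 134 / 4 = 33.5
Step 4: Standard deviation = sqrt(33.5) = 5.7879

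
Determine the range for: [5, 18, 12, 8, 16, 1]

17

Step 1: Identify the maximum value: max = 18
Step 2: Identify the minimum value: min = 1
Step 3: Range = max - min = 18 - 1 = 17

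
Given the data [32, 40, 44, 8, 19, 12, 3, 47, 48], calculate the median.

32

Step 1: Sort the data in ascending order: [3, 8, 12, 19, 32, 40, 44, 47, 48]
Step 2: The number of values is n = 9.
Step 3: Since n is odd, the median is the middle value at position 5: 32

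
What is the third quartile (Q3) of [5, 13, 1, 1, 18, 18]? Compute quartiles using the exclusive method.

18

Step 1: Sort the data: [1, 1, 5, 13, 18, 18]
Step 2: n = 6
Step 3: Using the exclusive quartile method:
  Q1 = 1
  Q2 (median) = 9
  Q3 = 18
  IQR = Q3 - Q1 = 18 - 1 = 17
Step 4: Q3 = 18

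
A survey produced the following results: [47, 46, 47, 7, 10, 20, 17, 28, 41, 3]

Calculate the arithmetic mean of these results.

26.6

Step 1: Sum all values: 47 + 46 + 47 + 7 + 10 + 20 + 17 + 28 + 41 + 3 = 266
Step 2: Count the number of values: n = 10
Step 3: Mean = sum / n = 266 / 10 = 26.6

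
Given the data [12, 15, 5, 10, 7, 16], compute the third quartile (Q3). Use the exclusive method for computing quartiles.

15.25

Step 1: Sort the data: [5, 7, 10, 12, 15, 16]
Step 2: n = 6
Step 3: Using the exclusive quartile method:
  Q1 = 6.5
  Q2 (median) = 11
  Q3 = 15.25
  IQR = Q3 - Q1 = 15.25 - 6.5 = 8.75
Step 4: Q3 = 15.25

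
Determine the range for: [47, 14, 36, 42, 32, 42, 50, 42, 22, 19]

36

Step 1: Identify the maximum value: max = 50
Step 2: Identify the minimum value: min = 14
Step 3: Range = max - min = 50 - 14 = 36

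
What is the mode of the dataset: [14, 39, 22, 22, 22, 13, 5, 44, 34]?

22

Step 1: Count the frequency of each value:
  5: appears 1 time(s)
  13: appears 1 time(s)
  14: appears 1 time(s)
  22: appears 3 time(s)
  34: appears 1 time(s)
  39: appears 1 time(s)
  44: appears 1 time(s)
Step 2: The value 22 appears most frequently (3 times).
Step 3: Mode = 22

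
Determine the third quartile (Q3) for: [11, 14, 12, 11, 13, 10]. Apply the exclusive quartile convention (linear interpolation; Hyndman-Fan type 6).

13.25

Step 1: Sort the data: [10, 11, 11, 12, 13, 14]
Step 2: n = 6
Step 3: Using the exclusive quartile method:
  Q1 = 10.75
  Q2 (median) = 11.5
  Q3 = 13.25
  IQR = Q3 - Q1 = 13.25 - 10.75 = 2.5
Step 4: Q3 = 13.25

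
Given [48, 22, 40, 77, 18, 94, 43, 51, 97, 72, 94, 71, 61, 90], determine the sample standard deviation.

26.5371

Step 1: Compute the mean: 62.7143
Step 2: Sum of squared deviations from the mean: 9154.8571
Step 3: Sample variance = 9154.8571 / 13 = 704.2198
Step 4: Standard deviation = sqrt(704.2198) = 26.5371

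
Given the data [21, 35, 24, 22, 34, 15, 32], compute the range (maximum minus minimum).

20

Step 1: Identify the maximum value: max = 35
Step 2: Identify the minimum value: min = 15
Step 3: Range = max - min = 35 - 15 = 20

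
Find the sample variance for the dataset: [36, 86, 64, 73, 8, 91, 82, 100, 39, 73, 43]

797.3636

Step 1: Compute the mean: (36 + 86 + 64 + 73 + 8 + 91 + 82 + 100 + 39 + 73 + 43) / 11 = 63.1818
Step 2: Compute squared deviations from the mean:
  (36 - 63.1818)^2 = 738.8512
  (86 - 63.1818)^2 = 520.6694
  (64 - 63.1818)^2 = 0.6694
  (73 - 63.1818)^2 = 96.3967
  (8 - 63.1818)^2 = 3045.0331
  (91 - 63.1818)^2 = 773.8512
  (82 - 63.1818)^2 = 354.124
  (100 - 63.1818)^2 = 1355.5785
  (39 - 63.1818)^2 = 584.7603
  (73 - 63.1818)^2 = 96.3967
  (43 - 63.1818)^2 = 407.3058
Step 3: Sum of squared deviations = 7973.6364
Step 4: Sample variance = 7973.6364 / 10 = 797.3636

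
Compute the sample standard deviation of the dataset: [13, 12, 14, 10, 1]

5.244

Step 1: Compute the mean: 10
Step 2: Sum of squared deviations from the mean: 110
Step 3: Sample variance = 110 / 4 = 27.5
Step 4: Standard deviation = sqrt(27.5) = 5.244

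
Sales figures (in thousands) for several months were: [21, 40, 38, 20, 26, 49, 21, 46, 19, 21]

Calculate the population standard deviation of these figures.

11.229

Step 1: Compute the mean: 30.1
Step 2: Sum of squared deviations from the mean: 1260.9
Step 3: Population variance = 1260.9 / 10 = 126.09
Step 4: Standard deviation = sqrt(126.09) = 11.229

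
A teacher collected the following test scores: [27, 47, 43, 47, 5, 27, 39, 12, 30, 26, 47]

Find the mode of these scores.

47

Step 1: Count the frequency of each value:
  5: appears 1 time(s)
  12: appears 1 time(s)
  26: appears 1 time(s)
  27: appears 2 time(s)
  30: appears 1 time(s)
  39: appears 1 time(s)
  43: appears 1 time(s)
  47: appears 3 time(s)
Step 2: The value 47 appears most frequently (3 times).
Step 3: Mode = 47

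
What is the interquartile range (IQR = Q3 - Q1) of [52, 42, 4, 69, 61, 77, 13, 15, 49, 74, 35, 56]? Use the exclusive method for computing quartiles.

47

Step 1: Sort the data: [4, 13, 15, 35, 42, 49, 52, 56, 61, 69, 74, 77]
Step 2: n = 12
Step 3: Using the exclusive quartile method:
  Q1 = 20
  Q2 (median) = 50.5
  Q3 = 67
  IQR = Q3 - Q1 = 67 - 20 = 47
Step 4: IQR = 47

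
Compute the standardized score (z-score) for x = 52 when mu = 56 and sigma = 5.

-0.8

Step 1: Recall the z-score formula: z = (x - mu) / sigma
Step 2: Substitute values: z = (52 - 56) / 5
Step 3: z = -4 / 5 = -0.8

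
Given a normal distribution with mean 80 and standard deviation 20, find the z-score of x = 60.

-1

Step 1: Recall the z-score formula: z = (x - mu) / sigma
Step 2: Substitute values: z = (60 - 80) / 20
Step 3: z = -20 / 20 = -1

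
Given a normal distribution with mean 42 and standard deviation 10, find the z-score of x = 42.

0

Step 1: Recall the z-score formula: z = (x - mu) / sigma
Step 2: Substitute values: z = (42 - 42) / 10
Step 3: z = 0 / 10 = 0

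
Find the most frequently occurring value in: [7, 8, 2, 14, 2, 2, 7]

2

Step 1: Count the frequency of each value:
  2: appears 3 time(s)
  7: appears 2 time(s)
  8: appears 1 time(s)
  14: appears 1 time(s)
Step 2: The value 2 appears most frequently (3 times).
Step 3: Mode = 2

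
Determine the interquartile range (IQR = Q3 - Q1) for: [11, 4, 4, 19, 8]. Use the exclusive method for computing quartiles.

11

Step 1: Sort the data: [4, 4, 8, 11, 19]
Step 2: n = 5
Step 3: Using the exclusive quartile method:
  Q1 = 4
  Q2 (median) = 8
  Q3 = 15
  IQR = Q3 - Q1 = 15 - 4 = 11
Step 4: IQR = 11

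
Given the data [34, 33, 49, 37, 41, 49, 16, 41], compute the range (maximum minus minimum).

33

Step 1: Identify the maximum value: max = 49
Step 2: Identify the minimum value: min = 16
Step 3: Range = max - min = 49 - 16 = 33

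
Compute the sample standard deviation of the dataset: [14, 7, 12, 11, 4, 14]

4.0332

Step 1: Compute the mean: 10.3333
Step 2: Sum of squared deviations from the mean: 81.3333
Step 3: Sample variance = 81.3333 / 5 = 16.2667
Step 4: Standard deviation = sqrt(16.2667) = 4.0332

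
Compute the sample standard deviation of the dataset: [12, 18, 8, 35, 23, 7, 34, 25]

10.9251

Step 1: Compute the mean: 20.25
Step 2: Sum of squared deviations from the mean: 835.5
Step 3: Sample variance = 835.5 / 7 = 119.3571
Step 4: Standard deviation = sqrt(119.3571) = 10.9251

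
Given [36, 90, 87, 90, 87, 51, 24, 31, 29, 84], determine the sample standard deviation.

29.0228

Step 1: Compute the mean: 60.9
Step 2: Sum of squared deviations from the mean: 7580.9
Step 3: Sample variance = 7580.9 / 9 = 842.3222
Step 4: Standard deviation = sqrt(842.3222) = 29.0228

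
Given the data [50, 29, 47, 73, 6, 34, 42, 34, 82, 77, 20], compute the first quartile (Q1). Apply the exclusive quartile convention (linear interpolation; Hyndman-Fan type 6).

29

Step 1: Sort the data: [6, 20, 29, 34, 34, 42, 47, 50, 73, 77, 82]
Step 2: n = 11
Step 3: Using the exclusive quartile method:
  Q1 = 29
  Q2 (median) = 42
  Q3 = 73
  IQR = Q3 - Q1 = 73 - 29 = 44
Step 4: Q1 = 29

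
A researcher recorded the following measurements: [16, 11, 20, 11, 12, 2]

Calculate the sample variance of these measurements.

36.4

Step 1: Compute the mean: (16 + 11 + 20 + 11 + 12 + 2) / 6 = 12
Step 2: Compute squared deviations from the mean:
  (16 - 12)^2 = 16
  (11 - 12)^2 = 1
  (20 - 12)^2 = 64
  (11 - 12)^2 = 1
  (12 - 12)^2 = 0
  (2 - 12)^2 = 100
Step 3: Sum of squared deviations = 182
Step 4: Sample variance = 182 / 5 = 36.4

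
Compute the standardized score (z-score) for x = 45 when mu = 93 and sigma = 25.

-1.92

Step 1: Recall the z-score formula: z = (x - mu) / sigma
Step 2: Substitute values: z = (45 - 93) / 25
Step 3: z = -48 / 25 = -1.92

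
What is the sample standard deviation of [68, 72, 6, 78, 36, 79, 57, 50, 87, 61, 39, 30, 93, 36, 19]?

25.8884

Step 1: Compute the mean: 54.0667
Step 2: Sum of squared deviations from the mean: 9382.9333
Step 3: Sample variance = 9382.9333 / 14 = 670.2095
Step 4: Standard deviation = sqrt(670.2095) = 25.8884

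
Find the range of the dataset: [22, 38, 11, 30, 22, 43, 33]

32

Step 1: Identify the maximum value: max = 43
Step 2: Identify the minimum value: min = 11
Step 3: Range = max - min = 43 - 11 = 32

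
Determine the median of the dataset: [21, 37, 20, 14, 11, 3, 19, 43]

19.5

Step 1: Sort the data in ascending order: [3, 11, 14, 19, 20, 21, 37, 43]
Step 2: The number of values is n = 8.
Step 3: Since n is even, the median is the average of positions 4 and 5:
  Median = (19 + 20) / 2 = 19.5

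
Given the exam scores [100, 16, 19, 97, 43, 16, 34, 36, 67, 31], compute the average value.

45.9

Step 1: Sum all values: 100 + 16 + 19 + 97 + 43 + 16 + 34 + 36 + 67 + 31 = 459
Step 2: Count the number of values: n = 10
Step 3: Mean = sum / n = 459 / 10 = 45.9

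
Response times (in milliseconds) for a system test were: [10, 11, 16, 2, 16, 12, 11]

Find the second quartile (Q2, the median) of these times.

11

Step 1: Sort the data: [2, 10, 11, 11, 12, 16, 16]
Step 2: n = 7
Step 3: Q2 is the median. Since n is odd, it is the middle value at position 4: 11
Step 4: Q2 = 11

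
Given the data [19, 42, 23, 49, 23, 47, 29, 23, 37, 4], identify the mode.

23

Step 1: Count the frequency of each value:
  4: appears 1 time(s)
  19: appears 1 time(s)
  23: appears 3 time(s)
  29: appears 1 time(s)
  37: appears 1 time(s)
  42: appears 1 time(s)
  47: appears 1 time(s)
  49: appears 1 time(s)
Step 2: The value 23 appears most frequently (3 times).
Step 3: Mode = 23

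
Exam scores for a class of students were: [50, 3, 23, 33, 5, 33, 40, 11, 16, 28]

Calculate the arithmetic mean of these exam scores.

24.2

Step 1: Sum all values: 50 + 3 + 23 + 33 + 5 + 33 + 40 + 11 + 16 + 28 = 242
Step 2: Count the number of values: n = 10
Step 3: Mean = sum / n = 242 / 10 = 24.2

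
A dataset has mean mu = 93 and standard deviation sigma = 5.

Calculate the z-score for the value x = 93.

0

Step 1: Recall the z-score formula: z = (x - mu) / sigma
Step 2: Substitute values: z = (93 - 93) / 5
Step 3: z = 0 / 5 = 0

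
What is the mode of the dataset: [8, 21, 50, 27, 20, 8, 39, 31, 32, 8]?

8

Step 1: Count the frequency of each value:
  8: appears 3 time(s)
  20: appears 1 time(s)
  21: appears 1 time(s)
  27: appears 1 time(s)
  31: appears 1 time(s)
  32: appears 1 time(s)
  39: appears 1 time(s)
  50: appears 1 time(s)
Step 2: The value 8 appears most frequently (3 times).
Step 3: Mode = 8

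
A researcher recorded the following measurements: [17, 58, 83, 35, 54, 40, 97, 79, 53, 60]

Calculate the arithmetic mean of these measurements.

57.6

Step 1: Sum all values: 17 + 58 + 83 + 35 + 54 + 40 + 97 + 79 + 53 + 60 = 576
Step 2: Count the number of values: n = 10
Step 3: Mean = sum / n = 576 / 10 = 57.6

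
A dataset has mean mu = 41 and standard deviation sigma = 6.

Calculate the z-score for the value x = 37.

-0.6667

Step 1: Recall the z-score formula: z = (x - mu) / sigma
Step 2: Substitute values: z = (37 - 41) / 6
Step 3: z = -4 / 6 = -0.6667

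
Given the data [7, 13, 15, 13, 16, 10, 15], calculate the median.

13

Step 1: Sort the data in ascending order: [7, 10, 13, 13, 15, 15, 16]
Step 2: The number of values is n = 7.
Step 3: Since n is odd, the median is the middle value at position 4: 13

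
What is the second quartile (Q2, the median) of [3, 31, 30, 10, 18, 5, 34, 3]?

14

Step 1: Sort the data: [3, 3, 5, 10, 18, 30, 31, 34]
Step 2: n = 8
Step 3: Q2 is the median. Since n is even, it is the average of the values at positions 4 and 5:
  Q2 = (10 + 18) / 2 = 14
Step 4: Q2 = 14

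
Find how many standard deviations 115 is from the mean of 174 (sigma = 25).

-2.36

Step 1: Recall the z-score formula: z = (x - mu) / sigma
Step 2: Substitute values: z = (115 - 174) / 25
Step 3: z = -59 / 25 = -2.36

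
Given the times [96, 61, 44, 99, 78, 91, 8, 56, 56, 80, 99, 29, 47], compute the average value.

64.9231

Step 1: Sum all values: 96 + 61 + 44 + 99 + 78 + 91 + 8 + 56 + 56 + 80 + 99 + 29 + 47 = 844
Step 2: Count the number of values: n = 13
Step 3: Mean = sum / n = 844 / 13 = 64.9231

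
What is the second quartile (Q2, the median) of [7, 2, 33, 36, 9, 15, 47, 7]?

12

Step 1: Sort the data: [2, 7, 7, 9, 15, 33, 36, 47]
Step 2: n = 8
Step 3: Q2 is the median. Since n is even, it is the average of the values at positions 4 and 5:
  Q2 = (9 + 15) / 2 = 12
Step 4: Q2 = 12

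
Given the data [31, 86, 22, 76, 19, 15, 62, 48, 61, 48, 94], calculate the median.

48

Step 1: Sort the data in ascending order: [15, 19, 22, 31, 48, 48, 61, 62, 76, 86, 94]
Step 2: The number of values is n = 11.
Step 3: Since n is odd, the median is the middle value at position 6: 48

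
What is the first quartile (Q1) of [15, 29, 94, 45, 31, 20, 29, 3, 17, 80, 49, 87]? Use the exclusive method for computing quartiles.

17.75

Step 1: Sort the data: [3, 15, 17, 20, 29, 29, 31, 45, 49, 80, 87, 94]
Step 2: n = 12
Step 3: Using the exclusive quartile method:
  Q1 = 17.75
  Q2 (median) = 30
  Q3 = 72.25
  IQR = Q3 - Q1 = 72.25 - 17.75 = 54.5
Step 4: Q1 = 17.75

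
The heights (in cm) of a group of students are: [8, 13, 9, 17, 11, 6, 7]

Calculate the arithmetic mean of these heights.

10.1429

Step 1: Sum all values: 8 + 13 + 9 + 17 + 11 + 6 + 7 = 71
Step 2: Count the number of values: n = 7
Step 3: Mean = sum / n = 71 / 7 = 10.1429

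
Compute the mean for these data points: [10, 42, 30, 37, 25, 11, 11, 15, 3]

20.4444

Step 1: Sum all values: 10 + 42 + 30 + 37 + 25 + 11 + 11 + 15 + 3 = 184
Step 2: Count the number of values: n = 9
Step 3: Mean = sum / n = 184 / 9 = 20.4444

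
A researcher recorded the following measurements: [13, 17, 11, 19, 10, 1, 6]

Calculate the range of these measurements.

18

Step 1: Identify the maximum value: max = 19
Step 2: Identify the minimum value: min = 1
Step 3: Range = max - min = 19 - 1 = 18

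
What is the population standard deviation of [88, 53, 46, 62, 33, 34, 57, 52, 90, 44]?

18.7053

Step 1: Compute the mean: 55.9
Step 2: Sum of squared deviations from the mean: 3498.9
Step 3: Population variance = 3498.9 / 10 = 349.89
Step 4: Standard deviation = sqrt(349.89) = 18.7053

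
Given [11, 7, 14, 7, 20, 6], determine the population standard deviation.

4.9469

Step 1: Compute the mean: 10.8333
Step 2: Sum of squared deviations from the mean: 146.8333
Step 3: Population variance = 146.8333 / 6 = 24.4722
Step 4: Standard deviation = sqrt(24.4722) = 4.9469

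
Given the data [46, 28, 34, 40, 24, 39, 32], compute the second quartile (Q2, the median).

34

Step 1: Sort the data: [24, 28, 32, 34, 39, 40, 46]
Step 2: n = 7
Step 3: Q2 is the median. Since n is odd, it is the middle value at position 4: 34
Step 4: Q2 = 34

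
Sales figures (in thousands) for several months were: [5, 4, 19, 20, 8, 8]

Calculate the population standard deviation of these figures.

6.4205

Step 1: Compute the mean: 10.6667
Step 2: Sum of squared deviations from the mean: 247.3333
Step 3: Population variance = 247.3333 / 6 = 41.2222
Step 4: Standard deviation = sqrt(41.2222) = 6.4205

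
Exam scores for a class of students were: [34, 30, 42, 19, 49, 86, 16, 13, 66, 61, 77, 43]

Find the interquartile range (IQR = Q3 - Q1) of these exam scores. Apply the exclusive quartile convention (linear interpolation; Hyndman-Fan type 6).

43

Step 1: Sort the data: [13, 16, 19, 30, 34, 42, 43, 49, 61, 66, 77, 86]
Step 2: n = 12
Step 3: Using the exclusive quartile method:
  Q1 = 21.75
  Q2 (median) = 42.5
  Q3 = 64.75
  IQR = Q3 - Q1 = 64.75 - 21.75 = 43
Step 4: IQR = 43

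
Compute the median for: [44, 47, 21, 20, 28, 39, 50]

39

Step 1: Sort the data in ascending order: [20, 21, 28, 39, 44, 47, 50]
Step 2: The number of values is n = 7.
Step 3: Since n is odd, the median is the middle value at position 4: 39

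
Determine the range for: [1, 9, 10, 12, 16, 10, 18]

17

Step 1: Identify the maximum value: max = 18
Step 2: Identify the minimum value: min = 1
Step 3: Range = max - min = 18 - 1 = 17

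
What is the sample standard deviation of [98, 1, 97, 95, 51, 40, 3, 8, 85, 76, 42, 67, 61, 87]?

34.9471

Step 1: Compute the mean: 57.9286
Step 2: Sum of squared deviations from the mean: 15876.9286
Step 3: Sample variance = 15876.9286 / 13 = 1221.3022
Step 4: Standard deviation = sqrt(1221.3022) = 34.9471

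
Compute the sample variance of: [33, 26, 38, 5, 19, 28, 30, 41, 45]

147.7778

Step 1: Compute the mean: (33 + 26 + 38 + 5 + 19 + 28 + 30 + 41 + 45) / 9 = 29.4444
Step 2: Compute squared deviations from the mean:
  (33 - 29.4444)^2 = 12.642
  (26 - 29.4444)^2 = 11.8642
  (38 - 29.4444)^2 = 73.1975
  (5 - 29.4444)^2 = 597.5309
  (19 - 29.4444)^2 = 109.0864
  (28 - 29.4444)^2 = 2.0864
  (30 - 29.4444)^2 = 0.3086
  (41 - 29.4444)^2 = 133.5309
  (45 - 29.4444)^2 = 241.9753
Step 3: Sum of squared deviations = 1182.2222
Step 4: Sample variance = 1182.2222 / 8 = 147.7778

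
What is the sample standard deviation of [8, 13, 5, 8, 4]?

3.5071

Step 1: Compute the mean: 7.6
Step 2: Sum of squared deviations from the mean: 49.2
Step 3: Sample variance = 49.2 / 4 = 12.3
Step 4: Standard deviation = sqrt(12.3) = 3.5071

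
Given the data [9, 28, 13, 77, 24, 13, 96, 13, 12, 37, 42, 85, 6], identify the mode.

13

Step 1: Count the frequency of each value:
  6: appears 1 time(s)
  9: appears 1 time(s)
  12: appears 1 time(s)
  13: appears 3 time(s)
  24: appears 1 time(s)
  28: appears 1 time(s)
  37: appears 1 time(s)
  42: appears 1 time(s)
  77: appears 1 time(s)
  85: appears 1 time(s)
  96: appears 1 time(s)
Step 2: The value 13 appears most frequently (3 times).
Step 3: Mode = 13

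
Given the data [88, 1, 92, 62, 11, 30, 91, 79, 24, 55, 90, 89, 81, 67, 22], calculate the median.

67

Step 1: Sort the data in ascending order: [1, 11, 22, 24, 30, 55, 62, 67, 79, 81, 88, 89, 90, 91, 92]
Step 2: The number of values is n = 15.
Step 3: Since n is odd, the median is the middle value at position 8: 67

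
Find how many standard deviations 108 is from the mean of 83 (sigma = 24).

1.0417

Step 1: Recall the z-score formula: z = (x - mu) / sigma
Step 2: Substitute values: z = (108 - 83) / 24
Step 3: z = 25 / 24 = 1.0417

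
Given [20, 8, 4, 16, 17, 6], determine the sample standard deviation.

6.6458

Step 1: Compute the mean: 11.8333
Step 2: Sum of squared deviations from the mean: 220.8333
Step 3: Sample variance = 220.8333 / 5 = 44.1667
Step 4: Standard deviation = sqrt(44.1667) = 6.6458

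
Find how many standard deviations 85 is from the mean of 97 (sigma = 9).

-1.3333

Step 1: Recall the z-score formula: z = (x - mu) / sigma
Step 2: Substitute values: z = (85 - 97) / 9
Step 3: z = -12 / 9 = -1.3333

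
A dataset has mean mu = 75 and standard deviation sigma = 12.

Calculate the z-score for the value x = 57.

-1.5

Step 1: Recall the z-score formula: z = (x - mu) / sigma
Step 2: Substitute values: z = (57 - 75) / 12
Step 3: z = -18 / 12 = -1.5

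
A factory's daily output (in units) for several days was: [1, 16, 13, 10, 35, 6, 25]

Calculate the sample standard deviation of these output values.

11.5964

Step 1: Compute the mean: 15.1429
Step 2: Sum of squared deviations from the mean: 806.8571
Step 3: Sample variance = 806.8571 / 6 = 134.4762
Step 4: Standard deviation = sqrt(134.4762) = 11.5964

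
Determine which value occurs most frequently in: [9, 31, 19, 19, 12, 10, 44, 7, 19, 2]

19

Step 1: Count the frequency of each value:
  2: appears 1 time(s)
  7: appears 1 time(s)
  9: appears 1 time(s)
  10: appears 1 time(s)
  12: appears 1 time(s)
  19: appears 3 time(s)
  31: appears 1 time(s)
  44: appears 1 time(s)
Step 2: The value 19 appears most frequently (3 times).
Step 3: Mode = 19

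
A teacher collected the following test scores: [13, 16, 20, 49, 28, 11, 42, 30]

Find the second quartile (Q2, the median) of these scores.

24

Step 1: Sort the data: [11, 13, 16, 20, 28, 30, 42, 49]
Step 2: n = 8
Step 3: Q2 is the median. Since n is even, it is the average of the values at positions 4 and 5:
  Q2 = (20 + 28) / 2 = 24
Step 4: Q2 = 24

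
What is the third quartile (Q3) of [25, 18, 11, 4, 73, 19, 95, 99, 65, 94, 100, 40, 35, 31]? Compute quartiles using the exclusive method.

94.25

Step 1: Sort the data: [4, 11, 18, 19, 25, 31, 35, 40, 65, 73, 94, 95, 99, 100]
Step 2: n = 14
Step 3: Using the exclusive quartile method:
  Q1 = 18.75
  Q2 (median) = 37.5
  Q3 = 94.25
  IQR = Q3 - Q1 = 94.25 - 18.75 = 75.5
Step 4: Q3 = 94.25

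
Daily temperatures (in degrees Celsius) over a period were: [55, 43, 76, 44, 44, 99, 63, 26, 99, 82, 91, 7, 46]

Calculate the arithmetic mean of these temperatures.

59.6154

Step 1: Sum all values: 55 + 43 + 76 + 44 + 44 + 99 + 63 + 26 + 99 + 82 + 91 + 7 + 46 = 775
Step 2: Count the number of values: n = 13
Step 3: Mean = sum / n = 775 / 13 = 59.6154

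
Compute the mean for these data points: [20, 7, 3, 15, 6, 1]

8.6667

Step 1: Sum all values: 20 + 7 + 3 + 15 + 6 + 1 = 52
Step 2: Count the number of values: n = 6
Step 3: Mean = sum / n = 52 / 6 = 8.6667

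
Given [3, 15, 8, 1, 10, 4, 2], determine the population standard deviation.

4.7035

Step 1: Compute the mean: 6.1429
Step 2: Sum of squared deviations from the mean: 154.8571
Step 3: Population variance = 154.8571 / 7 = 22.1224
Step 4: Standard deviation = sqrt(22.1224) = 4.7035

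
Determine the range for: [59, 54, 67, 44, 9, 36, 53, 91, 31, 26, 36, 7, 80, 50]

84

Step 1: Identify the maximum value: max = 91
Step 2: Identify the minimum value: min = 7
Step 3: Range = max - min = 91 - 7 = 84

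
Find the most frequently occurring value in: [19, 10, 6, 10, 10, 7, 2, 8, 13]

10

Step 1: Count the frequency of each value:
  2: appears 1 time(s)
  6: appears 1 time(s)
  7: appears 1 time(s)
  8: appears 1 time(s)
  10: appears 3 time(s)
  13: appears 1 time(s)
  19: appears 1 time(s)
Step 2: The value 10 appears most frequently (3 times).
Step 3: Mode = 10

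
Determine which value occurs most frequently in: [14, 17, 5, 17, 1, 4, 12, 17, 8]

17

Step 1: Count the frequency of each value:
  1: appears 1 time(s)
  4: appears 1 time(s)
  5: appears 1 time(s)
  8: appears 1 time(s)
  12: appears 1 time(s)
  14: appears 1 time(s)
  17: appears 3 time(s)
Step 2: The value 17 appears most frequently (3 times).
Step 3: Mode = 17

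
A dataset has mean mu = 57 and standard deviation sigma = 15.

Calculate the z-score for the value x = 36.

-1.4

Step 1: Recall the z-score formula: z = (x - mu) / sigma
Step 2: Substitute values: z = (36 - 57) / 15
Step 3: z = -21 / 15 = -1.4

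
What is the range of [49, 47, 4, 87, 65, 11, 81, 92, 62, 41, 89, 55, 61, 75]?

88

Step 1: Identify the maximum value: max = 92
Step 2: Identify the minimum value: min = 4
Step 3: Range = max - min = 92 - 4 = 88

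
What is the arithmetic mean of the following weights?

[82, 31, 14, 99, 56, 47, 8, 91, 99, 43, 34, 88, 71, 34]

56.9286

Step 1: Sum all values: 82 + 31 + 14 + 99 + 56 + 47 + 8 + 91 + 99 + 43 + 34 + 88 + 71 + 34 = 797
Step 2: Count the number of values: n = 14
Step 3: Mean = sum / n = 797 / 14 = 56.9286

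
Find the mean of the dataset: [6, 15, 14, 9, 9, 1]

9

Step 1: Sum all values: 6 + 15 + 14 + 9 + 9 + 1 = 54
Step 2: Count the number of values: n = 6
Step 3: Mean = sum / n = 54 / 6 = 9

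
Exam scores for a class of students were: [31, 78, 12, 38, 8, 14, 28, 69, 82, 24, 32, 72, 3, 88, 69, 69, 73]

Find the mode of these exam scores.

69

Step 1: Count the frequency of each value:
  3: appears 1 time(s)
  8: appears 1 time(s)
  12: appears 1 time(s)
  14: appears 1 time(s)
  24: appears 1 time(s)
  28: appears 1 time(s)
  31: appears 1 time(s)
  32: appears 1 time(s)
  38: appears 1 time(s)
  69: appears 3 time(s)
  72: appears 1 time(s)
  73: appears 1 time(s)
  78: appears 1 time(s)
  82: appears 1 time(s)
  88: appears 1 time(s)
Step 2: The value 69 appears most frequently (3 times).
Step 3: Mode = 69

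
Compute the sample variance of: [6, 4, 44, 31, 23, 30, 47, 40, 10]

268.8611

Step 1: Compute the mean: (6 + 4 + 44 + 31 + 23 + 30 + 47 + 40 + 10) / 9 = 26.1111
Step 2: Compute squared deviations from the mean:
  (6 - 26.1111)^2 = 404.4568
  (4 - 26.1111)^2 = 488.9012
  (44 - 26.1111)^2 = 320.0123
  (31 - 26.1111)^2 = 23.9012
  (23 - 26.1111)^2 = 9.679
  (30 - 26.1111)^2 = 15.1235
  (47 - 26.1111)^2 = 436.3457
  (40 - 26.1111)^2 = 192.9012
  (10 - 26.1111)^2 = 259.5679
Step 3: Sum of squared deviations = 2150.8889
Step 4: Sample variance = 2150.8889 / 8 = 268.8611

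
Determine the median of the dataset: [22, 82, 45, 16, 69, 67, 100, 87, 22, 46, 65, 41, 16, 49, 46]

46

Step 1: Sort the data in ascending order: [16, 16, 22, 22, 41, 45, 46, 46, 49, 65, 67, 69, 82, 87, 100]
Step 2: The number of values is n = 15.
Step 3: Since n is odd, the median is the middle value at position 8: 46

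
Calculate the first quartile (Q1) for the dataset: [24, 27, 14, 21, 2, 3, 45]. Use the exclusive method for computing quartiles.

3

Step 1: Sort the data: [2, 3, 14, 21, 24, 27, 45]
Step 2: n = 7
Step 3: Using the exclusive quartile method:
  Q1 = 3
  Q2 (median) = 21
  Q3 = 27
  IQR = Q3 - Q1 = 27 - 3 = 24
Step 4: Q1 = 3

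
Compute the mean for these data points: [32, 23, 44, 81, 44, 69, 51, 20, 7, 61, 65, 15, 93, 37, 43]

45.6667

Step 1: Sum all values: 32 + 23 + 44 + 81 + 44 + 69 + 51 + 20 + 7 + 61 + 65 + 15 + 93 + 37 + 43 = 685
Step 2: Count the number of values: n = 15
Step 3: Mean = sum / n = 685 / 15 = 45.6667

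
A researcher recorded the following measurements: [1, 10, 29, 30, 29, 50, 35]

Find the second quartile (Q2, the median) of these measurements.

29

Step 1: Sort the data: [1, 10, 29, 29, 30, 35, 50]
Step 2: n = 7
Step 3: Q2 is the median. Since n is odd, it is the middle value at position 4: 29
Step 4: Q2 = 29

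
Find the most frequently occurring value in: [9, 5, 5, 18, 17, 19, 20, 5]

5

Step 1: Count the frequency of each value:
  5: appears 3 time(s)
  9: appears 1 time(s)
  17: appears 1 time(s)
  18: appears 1 time(s)
  19: appears 1 time(s)
  20: appears 1 time(s)
Step 2: The value 5 appears most frequently (3 times).
Step 3: Mode = 5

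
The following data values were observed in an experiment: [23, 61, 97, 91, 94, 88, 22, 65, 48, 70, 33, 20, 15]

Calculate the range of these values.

82

Step 1: Identify the maximum value: max = 97
Step 2: Identify the minimum value: min = 15
Step 3: Range = max - min = 97 - 15 = 82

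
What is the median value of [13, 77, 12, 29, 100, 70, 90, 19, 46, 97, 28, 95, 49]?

49

Step 1: Sort the data in ascending order: [12, 13, 19, 28, 29, 46, 49, 70, 77, 90, 95, 97, 100]
Step 2: The number of values is n = 13.
Step 3: Since n is odd, the median is the middle value at position 7: 49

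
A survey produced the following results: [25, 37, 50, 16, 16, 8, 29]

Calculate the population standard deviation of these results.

13.2603

Step 1: Compute the mean: 25.8571
Step 2: Sum of squared deviations from the mean: 1230.8571
Step 3: Population variance = 1230.8571 / 7 = 175.8367
Step 4: Standard deviation = sqrt(175.8367) = 13.2603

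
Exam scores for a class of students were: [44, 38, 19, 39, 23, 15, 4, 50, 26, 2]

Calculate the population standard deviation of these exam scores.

15.6589

Step 1: Compute the mean: 26
Step 2: Sum of squared deviations from the mean: 2452
Step 3: Population variance = 2452 / 10 = 245.2
Step 4: Standard deviation = sqrt(245.2) = 15.6589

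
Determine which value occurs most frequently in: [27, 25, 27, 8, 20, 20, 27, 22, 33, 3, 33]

27

Step 1: Count the frequency of each value:
  3: appears 1 time(s)
  8: appears 1 time(s)
  20: appears 2 time(s)
  22: appears 1 time(s)
  25: appears 1 time(s)
  27: appears 3 time(s)
  33: appears 2 time(s)
Step 2: The value 27 appears most frequently (3 times).
Step 3: Mode = 27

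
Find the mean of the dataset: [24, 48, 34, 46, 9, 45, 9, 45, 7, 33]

30

Step 1: Sum all values: 24 + 48 + 34 + 46 + 9 + 45 + 9 + 45 + 7 + 33 = 300
Step 2: Count the number of values: n = 10
Step 3: Mean = sum / n = 300 / 10 = 30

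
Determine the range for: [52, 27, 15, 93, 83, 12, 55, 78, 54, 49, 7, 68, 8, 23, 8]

86

Step 1: Identify the maximum value: max = 93
Step 2: Identify the minimum value: min = 7
Step 3: Range = max - min = 93 - 7 = 86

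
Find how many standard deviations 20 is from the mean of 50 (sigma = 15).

-2

Step 1: Recall the z-score formula: z = (x - mu) / sigma
Step 2: Substitute values: z = (20 - 50) / 15
Step 3: z = -30 / 15 = -2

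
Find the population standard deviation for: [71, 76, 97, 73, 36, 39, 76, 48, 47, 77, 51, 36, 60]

18.4875

Step 1: Compute the mean: 60.5385
Step 2: Sum of squared deviations from the mean: 4443.2308
Step 3: Population variance = 4443.2308 / 13 = 341.787
Step 4: Standard deviation = sqrt(341.787) = 18.4875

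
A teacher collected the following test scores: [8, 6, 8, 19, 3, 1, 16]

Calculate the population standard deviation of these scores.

6.0878

Step 1: Compute the mean: 8.7143
Step 2: Sum of squared deviations from the mean: 259.4286
Step 3: Population variance = 259.4286 / 7 = 37.0612
Step 4: Standard deviation = sqrt(37.0612) = 6.0878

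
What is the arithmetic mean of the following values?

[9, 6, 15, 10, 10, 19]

11.5

Step 1: Sum all values: 9 + 6 + 15 + 10 + 10 + 19 = 69
Step 2: Count the number of values: n = 6
Step 3: Mean = sum / n = 69 / 6 = 11.5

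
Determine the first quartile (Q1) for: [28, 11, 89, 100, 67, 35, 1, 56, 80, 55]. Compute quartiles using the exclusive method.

23.75

Step 1: Sort the data: [1, 11, 28, 35, 55, 56, 67, 80, 89, 100]
Step 2: n = 10
Step 3: Using the exclusive quartile method:
  Q1 = 23.75
  Q2 (median) = 55.5
  Q3 = 82.25
  IQR = Q3 - Q1 = 82.25 - 23.75 = 58.5
Step 4: Q1 = 23.75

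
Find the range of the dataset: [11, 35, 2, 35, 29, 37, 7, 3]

35

Step 1: Identify the maximum value: max = 37
Step 2: Identify the minimum value: min = 2
Step 3: Range = max - min = 37 - 2 = 35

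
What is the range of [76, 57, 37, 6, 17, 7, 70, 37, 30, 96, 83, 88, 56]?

90

Step 1: Identify the maximum value: max = 96
Step 2: Identify the minimum value: min = 6
Step 3: Range = max - min = 96 - 6 = 90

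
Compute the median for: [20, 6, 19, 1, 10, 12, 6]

10

Step 1: Sort the data in ascending order: [1, 6, 6, 10, 12, 19, 20]
Step 2: The number of values is n = 7.
Step 3: Since n is odd, the median is the middle value at position 4: 10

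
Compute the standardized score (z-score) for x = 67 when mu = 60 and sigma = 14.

0.5

Step 1: Recall the z-score formula: z = (x - mu) / sigma
Step 2: Substitute values: z = (67 - 60) / 14
Step 3: z = 7 / 14 = 0.5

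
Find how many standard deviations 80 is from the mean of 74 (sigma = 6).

1

Step 1: Recall the z-score formula: z = (x - mu) / sigma
Step 2: Substitute values: z = (80 - 74) / 6
Step 3: z = 6 / 6 = 1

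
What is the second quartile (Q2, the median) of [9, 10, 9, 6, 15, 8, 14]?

9

Step 1: Sort the data: [6, 8, 9, 9, 10, 14, 15]
Step 2: n = 7
Step 3: Q2 is the median. Since n is odd, it is the middle value at position 4: 9
Step 4: Q2 = 9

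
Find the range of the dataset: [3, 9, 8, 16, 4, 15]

13

Step 1: Identify the maximum value: max = 16
Step 2: Identify the minimum value: min = 3
Step 3: Range = max - min = 16 - 3 = 13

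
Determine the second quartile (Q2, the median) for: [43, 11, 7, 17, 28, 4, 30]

17

Step 1: Sort the data: [4, 7, 11, 17, 28, 30, 43]
Step 2: n = 7
Step 3: Q2 is the median. Since n is odd, it is the middle value at position 4: 17
Step 4: Q2 = 17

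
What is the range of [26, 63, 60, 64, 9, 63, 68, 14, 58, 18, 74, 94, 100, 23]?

91

Step 1: Identify the maximum value: max = 100
Step 2: Identify the minimum value: min = 9
Step 3: Range = max - min = 100 - 9 = 91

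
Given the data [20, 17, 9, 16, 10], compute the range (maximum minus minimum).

11

Step 1: Identify the maximum value: max = 20
Step 2: Identify the minimum value: min = 9
Step 3: Range = max - min = 20 - 9 = 11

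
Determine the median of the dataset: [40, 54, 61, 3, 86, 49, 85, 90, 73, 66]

63.5

Step 1: Sort the data in ascending order: [3, 40, 49, 54, 61, 66, 73, 85, 86, 90]
Step 2: The number of values is n = 10.
Step 3: Since n is even, the median is the average of positions 5 and 6:
  Median = (61 + 66) / 2 = 63.5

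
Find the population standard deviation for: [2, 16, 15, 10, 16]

5.3814

Step 1: Compute the mean: 11.8
Step 2: Sum of squared deviations from the mean: 144.8
Step 3: Population variance = 144.8 / 5 = 28.96
Step 4: Standard deviation = sqrt(28.96) = 5.3814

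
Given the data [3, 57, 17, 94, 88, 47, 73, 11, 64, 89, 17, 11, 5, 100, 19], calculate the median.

47

Step 1: Sort the data in ascending order: [3, 5, 11, 11, 17, 17, 19, 47, 57, 64, 73, 88, 89, 94, 100]
Step 2: The number of values is n = 15.
Step 3: Since n is odd, the median is the middle value at position 8: 47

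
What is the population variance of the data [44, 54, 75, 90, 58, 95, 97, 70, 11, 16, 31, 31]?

828.5

Step 1: Compute the mean: (44 + 54 + 75 + 90 + 58 + 95 + 97 + 70 + 11 + 16 + 31 + 31) / 12 = 56
Step 2: Compute squared deviations from the mean:
  (44 - 56)^2 = 144
  (54 - 56)^2 = 4
  (75 - 56)^2 = 361
  (90 - 56)^2 = 1156
  (58 - 56)^2 = 4
  (95 - 56)^2 = 1521
  (97 - 56)^2 = 1681
  (70 - 56)^2 = 196
  (11 - 56)^2 = 2025
  (16 - 56)^2 = 1600
  (31 - 56)^2 = 625
  (31 - 56)^2 = 625
Step 3: Sum of squared deviations = 9942
Step 4: Population variance = 9942 / 12 = 828.5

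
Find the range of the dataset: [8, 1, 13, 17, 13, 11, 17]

16

Step 1: Identify the maximum value: max = 17
Step 2: Identify the minimum value: min = 1
Step 3: Range = max - min = 17 - 1 = 16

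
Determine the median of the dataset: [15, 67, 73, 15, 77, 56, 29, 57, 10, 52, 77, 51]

54

Step 1: Sort the data in ascending order: [10, 15, 15, 29, 51, 52, 56, 57, 67, 73, 77, 77]
Step 2: The number of values is n = 12.
Step 3: Since n is even, the median is the average of positions 6 and 7:
  Median = (52 + 56) / 2 = 54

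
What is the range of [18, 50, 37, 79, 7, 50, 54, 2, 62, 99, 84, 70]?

97

Step 1: Identify the maximum value: max = 99
Step 2: Identify the minimum value: min = 2
Step 3: Range = max - min = 99 - 2 = 97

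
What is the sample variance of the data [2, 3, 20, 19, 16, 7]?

66.1667

Step 1: Compute the mean: (2 + 3 + 20 + 19 + 16 + 7) / 6 = 11.1667
Step 2: Compute squared deviations from the mean:
  (2 - 11.1667)^2 = 84.0278
  (3 - 11.1667)^2 = 66.6944
  (20 - 11.1667)^2 = 78.0278
  (19 - 11.1667)^2 = 61.3611
  (16 - 11.1667)^2 = 23.3611
  (7 - 11.1667)^2 = 17.3611
Step 3: Sum of squared deviations = 330.8333
Step 4: Sample variance = 330.8333 / 5 = 66.1667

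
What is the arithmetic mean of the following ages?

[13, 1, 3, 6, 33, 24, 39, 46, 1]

18.4444

Step 1: Sum all values: 13 + 1 + 3 + 6 + 33 + 24 + 39 + 46 + 1 = 166
Step 2: Count the number of values: n = 9
Step 3: Mean = sum / n = 166 / 9 = 18.4444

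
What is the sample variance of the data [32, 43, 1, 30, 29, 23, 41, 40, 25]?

163.25

Step 1: Compute the mean: (32 + 43 + 1 + 30 + 29 + 23 + 41 + 40 + 25) / 9 = 29.3333
Step 2: Compute squared deviations from the mean:
  (32 - 29.3333)^2 = 7.1111
  (43 - 29.3333)^2 = 186.7778
  (1 - 29.3333)^2 = 802.7778
  (30 - 29.3333)^2 = 0.4444
  (29 - 29.3333)^2 = 0.1111
  (23 - 29.3333)^2 = 40.1111
  (41 - 29.3333)^2 = 136.1111
  (40 - 29.3333)^2 = 113.7778
  (25 - 29.3333)^2 = 18.7778
Step 3: Sum of squared deviations = 1306
Step 4: Sample variance = 1306 / 8 = 163.25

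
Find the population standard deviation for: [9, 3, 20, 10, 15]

5.748

Step 1: Compute the mean: 11.4
Step 2: Sum of squared deviations from the mean: 165.2
Step 3: Population variance = 165.2 / 5 = 33.04
Step 4: Standard deviation = sqrt(33.04) = 5.748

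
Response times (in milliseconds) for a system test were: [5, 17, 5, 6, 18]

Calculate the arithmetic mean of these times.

10.2

Step 1: Sum all values: 5 + 17 + 5 + 6 + 18 = 51
Step 2: Count the number of values: n = 5
Step 3: Mean = sum / n = 51 / 5 = 10.2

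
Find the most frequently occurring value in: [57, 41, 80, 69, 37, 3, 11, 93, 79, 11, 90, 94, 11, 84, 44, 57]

11

Step 1: Count the frequency of each value:
  3: appears 1 time(s)
  11: appears 3 time(s)
  37: appears 1 time(s)
  41: appears 1 time(s)
  44: appears 1 time(s)
  57: appears 2 time(s)
  69: appears 1 time(s)
  79: appears 1 time(s)
  80: appears 1 time(s)
  84: appears 1 time(s)
  90: appears 1 time(s)
  93: appears 1 time(s)
  94: appears 1 time(s)
Step 2: The value 11 appears most frequently (3 times).
Step 3: Mode = 11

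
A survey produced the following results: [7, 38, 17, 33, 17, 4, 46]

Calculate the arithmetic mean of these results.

23.1429

Step 1: Sum all values: 7 + 38 + 17 + 33 + 17 + 4 + 46 = 162
Step 2: Count the number of values: n = 7
Step 3: Mean = sum / n = 162 / 7 = 23.1429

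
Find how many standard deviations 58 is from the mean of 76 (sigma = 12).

-1.5

Step 1: Recall the z-score formula: z = (x - mu) / sigma
Step 2: Substitute values: z = (58 - 76) / 12
Step 3: z = -18 / 12 = -1.5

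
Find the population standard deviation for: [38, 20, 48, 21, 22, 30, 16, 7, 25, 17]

11.1283

Step 1: Compute the mean: 24.4
Step 2: Sum of squared deviations from the mean: 1238.4
Step 3: Population variance = 1238.4 / 10 = 123.84
Step 4: Standard deviation = sqrt(123.84) = 11.1283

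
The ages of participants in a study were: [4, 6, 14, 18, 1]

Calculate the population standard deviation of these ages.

6.375

Step 1: Compute the mean: 8.6
Step 2: Sum of squared deviations from the mean: 203.2
Step 3: Population variance = 203.2 / 5 = 40.64
Step 4: Standard deviation = sqrt(40.64) = 6.375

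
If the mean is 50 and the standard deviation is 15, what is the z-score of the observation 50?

0

Step 1: Recall the z-score formula: z = (x - mu) / sigma
Step 2: Substitute values: z = (50 - 50) / 15
Step 3: z = 0 / 15 = 0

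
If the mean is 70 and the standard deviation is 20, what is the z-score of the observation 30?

-2

Step 1: Recall the z-score formula: z = (x - mu) / sigma
Step 2: Substitute values: z = (30 - 70) / 20
Step 3: z = -40 / 20 = -2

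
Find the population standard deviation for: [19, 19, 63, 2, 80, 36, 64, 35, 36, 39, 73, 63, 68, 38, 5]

23.9629

Step 1: Compute the mean: 42.6667
Step 2: Sum of squared deviations from the mean: 8613.3333
Step 3: Population variance = 8613.3333 / 15 = 574.2222
Step 4: Standard deviation = sqrt(574.2222) = 23.9629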